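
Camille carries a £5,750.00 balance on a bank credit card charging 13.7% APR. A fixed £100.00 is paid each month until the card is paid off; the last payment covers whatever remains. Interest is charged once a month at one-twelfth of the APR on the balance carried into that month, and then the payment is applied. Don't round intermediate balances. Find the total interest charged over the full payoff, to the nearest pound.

£3,662

Monthly rate r = 13.7%/12 = 1.14167% = 0.0114167.
Payoff takes n = ⌈−ln(1 − rB₀/P)/ln(1+r)⌉ = ⌈94.120⌉ = 95 payments; the last is £12.04.
Total paid = 94·£100.00 + £12.04 = £9,412.04.
Total interest = total paid − principal = £9,412.04 − £5,750.00 = £3,662.04.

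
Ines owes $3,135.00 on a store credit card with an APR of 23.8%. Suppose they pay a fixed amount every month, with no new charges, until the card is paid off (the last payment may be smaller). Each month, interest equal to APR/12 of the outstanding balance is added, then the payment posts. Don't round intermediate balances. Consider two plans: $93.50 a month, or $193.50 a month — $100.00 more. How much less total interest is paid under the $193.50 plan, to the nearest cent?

$1,387.32

Monthly rate r = 23.8%/12 = 1.98333% = 0.0198333.
At $93.50/mo: n = ⌈−ln(1 − rB₀/P)/ln(1+r)⌉ = 56 payments (last $64.32); total interest = total paid − $3,135.00 = $2,071.82.
At $193.50/mo: 20 payments (last $143.00); total interest $684.50.
Interest saved = $2,071.82 − $684.50 = $1,387.32.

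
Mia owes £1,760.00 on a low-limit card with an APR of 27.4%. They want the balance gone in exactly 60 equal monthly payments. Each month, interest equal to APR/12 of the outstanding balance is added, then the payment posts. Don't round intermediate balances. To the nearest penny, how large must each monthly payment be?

£54.16

Monthly rate r = 27.4%/12 = 2.28333% = 0.0228333.
Level-payment amortization: P = B₀·r / (1 − (1+r)^(−n)) = 1760.00·0.0228333 / (1 − 1.02283^(−60)).
Denominator 1 − (1+r)^(−60) = 0.741947764.
P = 40.1867 / 0.741947764 ≈ 54.16.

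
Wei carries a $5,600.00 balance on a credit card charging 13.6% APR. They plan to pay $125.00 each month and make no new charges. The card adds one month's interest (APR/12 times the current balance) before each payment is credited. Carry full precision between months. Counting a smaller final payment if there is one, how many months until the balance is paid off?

63 months

Monthly rate r = 13.6%/12 = 1.13333% = 0.0113333.
Recurrence: B ← B·(1+r) − $125.00.
Month 1: interest $63.47; balance after payment $5,538.47.
Month 2: interest $62.77; balance after payment $5,476.24.
Closed form: n = −ln(1 − rB₀/P)/ln(1+r) = −ln(0.49227)/ln(1.01133) ≈ 62.889, so the balance reaches zero during payment 63.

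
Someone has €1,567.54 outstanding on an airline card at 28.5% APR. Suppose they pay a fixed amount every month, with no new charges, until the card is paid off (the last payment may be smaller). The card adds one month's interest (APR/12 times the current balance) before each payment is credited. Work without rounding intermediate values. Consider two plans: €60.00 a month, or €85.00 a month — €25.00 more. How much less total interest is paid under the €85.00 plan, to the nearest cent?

€389.79

Monthly rate r = 28.5%/12 = 2.375% = 0.02375.
At €60.00/mo: n = ⌈−ln(1 − rB₀/P)/ln(1+r)⌉ = 42 payments (last €16.74); total interest = total paid − €1,567.54 = €909.20.
At €85.00/mo: 25 payments (last €46.95); total interest €519.41.
Interest saved = €909.20 − €519.41 = €389.79.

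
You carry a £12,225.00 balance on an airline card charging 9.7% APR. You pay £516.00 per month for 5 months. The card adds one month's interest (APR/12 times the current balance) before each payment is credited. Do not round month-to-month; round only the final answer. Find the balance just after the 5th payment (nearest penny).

Monthly rate r = 9.7%/12 = 0.808333% = 0.00808333.
Each month: B ← B·(1+r) − £516.00.
Month 1: interest £98.82; balance after payment £11,807.82.
Month 2: interest £95.45; balance after payment £11,387.27.
Month 3: interest £92.05; balance after payment £10,963.31.
Month 4: interest £88.62; balance after payment £10,535.93.
Month 5: interest £85.17; balance after payment £10,105.10.

£10,105.10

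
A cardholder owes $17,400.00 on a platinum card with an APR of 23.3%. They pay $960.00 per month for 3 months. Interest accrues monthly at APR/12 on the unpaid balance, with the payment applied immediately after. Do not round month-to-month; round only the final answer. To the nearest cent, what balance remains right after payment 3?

$15,497.08

Monthly rate r = 23.3%/12 = 1.94167% = 0.0194167.
Each month: B ← B·(1+r) − $960.00.
Month 1: interest $337.85; balance after payment $16,777.85.
Month 2: interest $325.77; balance after payment $16,143.62.
Month 3: interest $313.46; balance after payment $15,497.08.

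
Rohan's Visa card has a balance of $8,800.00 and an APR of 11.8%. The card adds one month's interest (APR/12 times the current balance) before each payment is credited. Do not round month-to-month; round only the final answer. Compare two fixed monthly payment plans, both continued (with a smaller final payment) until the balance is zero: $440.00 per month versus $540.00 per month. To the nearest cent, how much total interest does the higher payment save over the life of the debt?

Monthly rate r = 11.8%/12 = 0.983333% = 0.00983333.
At $440.00/mo: n = ⌈−ln(1 − rB₀/P)/ln(1+r)⌉ = 23 payments (last $167.28); total interest = total paid − $8,800.00 = $1,047.28.
At $540.00/mo: 18 payments (last $458.22); total interest $838.22.
Interest saved = $1,047.28 − $838.22 = $209.06.

$209.06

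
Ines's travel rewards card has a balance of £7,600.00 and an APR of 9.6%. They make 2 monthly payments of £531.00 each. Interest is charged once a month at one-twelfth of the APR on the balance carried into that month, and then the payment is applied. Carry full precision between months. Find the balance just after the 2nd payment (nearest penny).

Monthly rate r = 9.6%/12 = 0.8% = 0.008.
Each month: B ← B·(1+r) − £531.00.
Month 1: interest £60.80; balance after payment £7,129.80.
Month 2: interest £57.04; balance after payment £6,655.84.

£6,655.84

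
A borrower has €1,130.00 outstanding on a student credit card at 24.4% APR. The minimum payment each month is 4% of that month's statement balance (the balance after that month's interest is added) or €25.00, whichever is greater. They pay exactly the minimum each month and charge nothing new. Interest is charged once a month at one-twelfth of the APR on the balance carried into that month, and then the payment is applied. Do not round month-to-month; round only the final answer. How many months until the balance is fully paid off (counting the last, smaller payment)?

Monthly rate r = 24.4%/12 = 2.03333% = 0.0203333.
While 4% of the post-interest balance exceeds €25.00, each month B ← (B·(1+r))·(1 − 0.04), i.e. B shrinks by the factor (1+r)·0.96 = 0.97952.
This holds for months 1–30. Entering month 31 the balance is €607.40; 4% of the post-interest balance is now below €25.00, so the flat €25.00 minimum applies from here.
From month 31 a fixed €25.00 at rate r clears €607.40 in 34 more payments. Total: 30 + 34 = 64 months.

64 months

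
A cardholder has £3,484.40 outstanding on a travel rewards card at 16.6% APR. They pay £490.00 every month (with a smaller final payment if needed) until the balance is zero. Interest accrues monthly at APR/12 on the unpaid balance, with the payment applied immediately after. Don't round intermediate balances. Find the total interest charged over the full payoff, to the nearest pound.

Monthly rate r = 16.6%/12 = 1.38333% = 0.0138333.
Payoff takes n = ⌈−ln(1 − rB₀/P)/ln(1+r)⌉ = ⌈7.537⌉ = 8 payments; the last is £264.07.
Total paid = 7·£490.00 + £264.07 = £3,694.07.
Total interest = total paid − principal = £3,694.07 − £3,484.40 = £209.67.

£210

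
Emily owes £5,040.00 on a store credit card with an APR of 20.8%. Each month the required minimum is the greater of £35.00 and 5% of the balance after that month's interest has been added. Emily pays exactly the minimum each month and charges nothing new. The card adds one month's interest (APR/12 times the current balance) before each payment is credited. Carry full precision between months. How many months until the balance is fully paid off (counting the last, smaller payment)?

83 months

Monthly rate r = 20.8%/12 = 1.73333% = 0.0173333.
While 5% of the post-interest balance exceeds £35.00, each month B ← (B·(1+r))·(1 − 0.05), i.e. B shrinks by the factor (1+r)·0.95 = 0.96647.
This holds for months 1–59. Entering month 60 the balance is £673.68; 5% of the post-interest balance is now below £35.00, so the flat £35.00 minimum applies from here.
From month 60 a fixed £35.00 at rate r clears £673.68 in 24 more payments. Total: 59 + 24 = 83 months.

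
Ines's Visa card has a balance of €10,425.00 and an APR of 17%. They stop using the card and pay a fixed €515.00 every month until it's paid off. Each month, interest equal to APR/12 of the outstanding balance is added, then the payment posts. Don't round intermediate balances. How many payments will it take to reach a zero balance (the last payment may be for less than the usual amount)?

25 payments

Monthly rate r = 17%/12 = 1.41667% = 0.0141667.
Recurrence: B ← B·(1+r) − €515.00.
Month 1: interest €147.69; balance after payment €10,057.69.
Month 2: interest €142.48; balance after payment €9,685.17.
Closed form: n = −ln(1 − rB₀/P)/ln(1+r) = −ln(0.71323)/ln(1.01417) ≈ 24.024, so the balance reaches zero during payment 25.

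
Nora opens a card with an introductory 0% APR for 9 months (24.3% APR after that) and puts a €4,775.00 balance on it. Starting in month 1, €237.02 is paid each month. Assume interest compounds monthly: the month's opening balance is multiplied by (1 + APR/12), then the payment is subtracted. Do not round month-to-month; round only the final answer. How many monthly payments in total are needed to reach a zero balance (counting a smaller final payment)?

22 months

Promo months 1–9 at r₀ = 0%/12 = 0; months 10+ at r₁ = 24.3%/12 = 0.02025.
After month 9 (no interest yet): B = €4,775.00 − 9·€237.02 = €2,641.82.
Then at r₁ with €237.02/mo: n₂ = −ln(1 − r₁·B/P)/ln(1+r₁) ≈ 12.76 → 13 more payments.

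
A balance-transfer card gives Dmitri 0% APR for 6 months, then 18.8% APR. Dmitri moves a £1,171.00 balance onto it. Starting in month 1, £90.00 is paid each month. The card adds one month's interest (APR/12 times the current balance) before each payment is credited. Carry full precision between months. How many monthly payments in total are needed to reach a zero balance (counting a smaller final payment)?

Promo months 1–6 at r₀ = 0%/12 = 0; months 7+ at r₁ = 18.8%/12 = 0.0156667.
After month 6 (no interest yet): B = £1,171.00 − 6·£90.00 = £631.00.
Then at r₁ with £90.00/mo: n₂ = −ln(1 − r₁·B/P)/ln(1+r₁) ≈ 7.48 → 8 more payments.

14 months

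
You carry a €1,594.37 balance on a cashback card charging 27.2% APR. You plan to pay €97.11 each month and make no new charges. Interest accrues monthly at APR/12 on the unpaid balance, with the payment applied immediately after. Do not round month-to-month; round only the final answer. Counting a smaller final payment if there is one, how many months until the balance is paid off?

21 payments

Monthly rate r = 27.2%/12 = 2.26667% = 0.0226667.
Recurrence: B ← B·(1+r) − €97.11.
Month 1: interest €36.14; balance after payment €1,533.40.
Month 2: interest €34.76; balance after payment €1,471.05.
Closed form: n = −ln(1 − rB₀/P)/ln(1+r) = −ln(0.62785)/ln(1.02267) ≈ 20.766, so the balance reaches zero during payment 21.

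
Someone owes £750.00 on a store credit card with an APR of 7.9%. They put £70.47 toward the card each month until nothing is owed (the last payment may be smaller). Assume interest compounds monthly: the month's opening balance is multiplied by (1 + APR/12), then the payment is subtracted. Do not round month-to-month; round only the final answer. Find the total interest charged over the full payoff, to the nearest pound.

£30

Monthly rate r = 7.9%/12 = 0.658333% = 0.00658333.
Payoff takes n = ⌈−ln(1 − rB₀/P)/ln(1+r)⌉ = ⌈11.070⌉ = 12 payments; the last is £4.97.
Total paid = 11·£70.47 + £4.97 = £780.14.
Total interest = total paid − principal = £780.14 − £750.00 = £30.14.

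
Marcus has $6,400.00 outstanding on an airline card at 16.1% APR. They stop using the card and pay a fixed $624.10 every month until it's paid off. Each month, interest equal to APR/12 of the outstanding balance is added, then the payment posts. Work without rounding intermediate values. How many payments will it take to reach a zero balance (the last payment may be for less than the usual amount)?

Monthly rate r = 16.1%/12 = 1.34167% = 0.0134167.
Recurrence: B ← B·(1+r) − $624.10.
Month 1: interest $85.87; balance after payment $5,861.77.
Month 2: interest $78.65; balance after payment $5,316.31.
Closed form: n = −ln(1 − rB₀/P)/ln(1+r) = −ln(0.86242)/ln(1.01342) ≈ 11.106, so the balance reaches zero during payment 12.

12 months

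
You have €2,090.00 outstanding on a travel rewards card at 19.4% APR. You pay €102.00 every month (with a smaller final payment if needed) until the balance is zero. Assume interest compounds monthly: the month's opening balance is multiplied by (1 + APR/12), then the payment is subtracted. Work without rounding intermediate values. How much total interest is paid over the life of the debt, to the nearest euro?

Monthly rate r = 19.4%/12 = 1.61667% = 0.0161667.
Payoff takes n = ⌈−ln(1 − rB₀/P)/ln(1+r)⌉ = ⌈25.089⌉ = 26 payments; the last is €9.12.
Total paid = 25·€102.00 + €9.12 = €2,559.12.
Total interest = total paid − principal = €2,559.12 − €2,090.00 = €469.12.

€469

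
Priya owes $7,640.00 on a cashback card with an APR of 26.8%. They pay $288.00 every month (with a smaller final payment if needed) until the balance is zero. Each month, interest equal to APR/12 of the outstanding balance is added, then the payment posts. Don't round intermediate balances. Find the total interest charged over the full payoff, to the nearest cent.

Monthly rate r = 26.8%/12 = 2.23333% = 0.0223333.
Payoff takes n = ⌈−ln(1 − rB₀/P)/ln(1+r)⌉ = ⌈40.638⌉ = 41 payments; the last is $184.54.
Total paid = 40·$288.00 + $184.54 = $11,704.54.
Total interest = total paid − principal = $11,704.54 − $7,640.00 = $4,064.54.

$4,064.54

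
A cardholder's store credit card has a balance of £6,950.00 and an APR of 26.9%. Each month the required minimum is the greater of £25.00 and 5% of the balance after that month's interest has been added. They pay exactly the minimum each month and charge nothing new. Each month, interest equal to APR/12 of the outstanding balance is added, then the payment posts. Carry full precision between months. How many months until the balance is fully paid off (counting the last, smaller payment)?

118 months

Monthly rate r = 26.9%/12 = 2.24167% = 0.0224167.
While 5% of the post-interest balance exceeds £25.00, each month B ← (B·(1+r))·(1 − 0.05), i.e. B shrinks by the factor (1+r)·0.95 = 0.9713.
This holds for months 1–92. Entering month 93 the balance is £476.79; 5% of the post-interest balance is now below £25.00, so the flat £25.00 minimum applies from here.
From month 93 a fixed £25.00 at rate r clears £476.79 in 26 more payments. Total: 92 + 26 = 118 months.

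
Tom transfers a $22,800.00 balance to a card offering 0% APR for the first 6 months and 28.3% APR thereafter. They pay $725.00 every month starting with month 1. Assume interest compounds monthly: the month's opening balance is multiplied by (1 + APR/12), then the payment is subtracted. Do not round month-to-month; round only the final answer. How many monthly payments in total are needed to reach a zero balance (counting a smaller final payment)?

Promo months 1–6 at r₀ = 0%/12 = 0; months 7+ at r₁ = 28.3%/12 = 0.0235833.
After month 6 (no interest yet): B = $22,800.00 − 6·$725.00 = $18,450.00.
Then at r₁ with $725.00/mo: n₂ = −ln(1 − r₁·B/P)/ln(1+r₁) ≈ 39.33 → 40 more payments.

46 months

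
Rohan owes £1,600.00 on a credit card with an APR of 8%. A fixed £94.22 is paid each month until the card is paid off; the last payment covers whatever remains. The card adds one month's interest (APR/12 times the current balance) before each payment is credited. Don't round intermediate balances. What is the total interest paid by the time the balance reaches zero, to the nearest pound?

Monthly rate r = 8%/12 = 0.666667% = 0.00666667.
Payoff takes n = ⌈−ln(1 − rB₀/P)/ln(1+r)⌉ = ⌈18.082⌉ = 19 payments; the last is £7.76.
Total paid = 18·£94.22 + £7.76 = £1,703.72.
Total interest = total paid − principal = £1,703.72 − £1,600.00 = £103.72.

£104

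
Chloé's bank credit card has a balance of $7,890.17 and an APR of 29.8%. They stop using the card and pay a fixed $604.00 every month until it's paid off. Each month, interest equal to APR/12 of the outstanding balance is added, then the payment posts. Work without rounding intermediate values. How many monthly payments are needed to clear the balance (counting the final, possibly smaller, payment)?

Monthly rate r = 29.8%/12 = 2.48333% = 0.0248333.
Recurrence: B ← B·(1+r) − $604.00.
Month 1: interest $195.94; balance after payment $7,482.11.
Month 2: interest $185.81; balance after payment $7,063.91.
Closed form: n = −ln(1 − rB₀/P)/ln(1+r) = −ln(0.6756)/ln(1.02483) ≈ 15.987, so the balance reaches zero during payment 16.

16 payments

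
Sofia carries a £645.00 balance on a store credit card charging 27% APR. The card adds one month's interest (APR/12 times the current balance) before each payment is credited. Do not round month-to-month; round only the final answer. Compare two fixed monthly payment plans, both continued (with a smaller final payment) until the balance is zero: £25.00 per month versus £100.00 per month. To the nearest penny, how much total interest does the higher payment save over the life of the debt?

£271.29

Monthly rate r = 27%/12 = 2.25% = 0.0225.
At £25.00/mo: n = ⌈−ln(1 − rB₀/P)/ln(1+r)⌉ = 40 payments (last £1.04); total interest = total paid − £645.00 = £331.04.
At £100.00/mo: 8 payments (last £4.75); total interest £59.75.
Interest saved = £331.04 − £59.75 = £271.29.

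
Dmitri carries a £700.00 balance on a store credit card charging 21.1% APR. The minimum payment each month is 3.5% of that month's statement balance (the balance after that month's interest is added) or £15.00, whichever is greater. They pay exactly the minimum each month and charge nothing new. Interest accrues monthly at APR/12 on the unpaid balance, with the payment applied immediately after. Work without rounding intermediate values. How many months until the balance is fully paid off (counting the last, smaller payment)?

67 months

Monthly rate r = 21.1%/12 = 1.75833% = 0.0175833.
While 3.5% of the post-interest balance exceeds £15.00, each month B ← (B·(1+r))·(1 − 0.035), i.e. B shrinks by the factor (1+r)·0.965 = 0.98197.
This holds for months 1–28. Entering month 29 the balance is £420.55; 3.5% of the post-interest balance is now below £15.00, so the flat £15.00 minimum applies from here.
From month 29 a fixed £15.00 at rate r clears £420.55 in 39 more payments. Total: 28 + 39 = 67 months.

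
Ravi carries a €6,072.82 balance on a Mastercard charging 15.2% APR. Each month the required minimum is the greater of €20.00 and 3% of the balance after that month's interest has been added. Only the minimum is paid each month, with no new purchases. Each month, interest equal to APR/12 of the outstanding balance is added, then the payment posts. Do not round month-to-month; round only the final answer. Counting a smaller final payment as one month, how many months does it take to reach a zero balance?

168 months

Monthly rate r = 15.2%/12 = 1.26667% = 0.0126667.
While 3% of the post-interest balance exceeds €20.00, each month B ← (B·(1+r))·(1 − 0.03), i.e. B shrinks by the factor (1+r)·0.97 = 0.98229.
This holds for months 1–125. Entering month 126 the balance is €650.39; 3% of the post-interest balance is now below €20.00, so the flat €20.00 minimum applies from here.
From month 126 a fixed €20.00 at rate r clears €650.39 in 43 more payments. Total: 125 + 43 = 168 months.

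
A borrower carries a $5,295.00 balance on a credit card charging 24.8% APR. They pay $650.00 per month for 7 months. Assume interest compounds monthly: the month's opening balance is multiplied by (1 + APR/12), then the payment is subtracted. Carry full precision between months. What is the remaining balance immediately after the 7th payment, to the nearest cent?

$1,268.15

Monthly rate r = 24.8%/12 = 2.06667% = 0.0206667.
Each month: B ← B·(1+r) − $650.00.
Month 1: interest $109.43; balance after payment $4,754.43.
Month 2: interest $98.26; balance after payment $4,202.69.
Month 3: interest $86.86; balance after payment $3,639.54.
Month 4: interest $75.22; balance after payment $3,064.76.
Month 5: interest $63.34; balance after payment $2,478.10.
Month 6: interest $51.21; balance after payment $1,879.31.
Month 7: interest $38.84; balance after payment $1,268.15.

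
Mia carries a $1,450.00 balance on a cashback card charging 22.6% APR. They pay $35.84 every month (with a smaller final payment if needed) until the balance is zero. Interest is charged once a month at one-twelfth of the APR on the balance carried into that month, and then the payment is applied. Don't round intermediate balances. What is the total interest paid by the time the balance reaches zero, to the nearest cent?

$1,307.01

Monthly rate r = 22.6%/12 = 1.88333% = 0.0188333.
Payoff takes n = ⌈−ln(1 − rB₀/P)/ln(1+r)⌉ = ⌈76.925⌉ = 77 payments; the last is $33.17.
Total paid = 76·$35.84 + $33.17 = $2,757.01.
Total interest = total paid − principal = $2,757.01 − $1,450.00 = $1,307.01.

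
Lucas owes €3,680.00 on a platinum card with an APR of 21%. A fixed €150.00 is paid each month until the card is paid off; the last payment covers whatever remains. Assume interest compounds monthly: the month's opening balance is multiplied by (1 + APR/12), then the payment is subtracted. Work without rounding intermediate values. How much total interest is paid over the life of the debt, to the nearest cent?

€1,170.38

Monthly rate r = 21%/12 = 1.75% = 0.0175.
Payoff takes n = ⌈−ln(1 − rB₀/P)/ln(1+r)⌉ = ⌈32.334⌉ = 33 payments; the last is €50.38.
Total paid = 32·€150.00 + €50.38 = €4,850.38.
Total interest = total paid − principal = €4,850.38 − €3,680.00 = €1,170.38.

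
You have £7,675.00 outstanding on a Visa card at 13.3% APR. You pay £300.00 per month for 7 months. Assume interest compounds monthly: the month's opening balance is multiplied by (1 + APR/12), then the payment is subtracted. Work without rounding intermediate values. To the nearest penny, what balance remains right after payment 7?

Monthly rate r = 13.3%/12 = 1.10833% = 0.0110833.
Each month: B ← B·(1+r) − £300.00.
Month 1: interest £85.06; balance after payment £7,460.06.
Month 2: interest £82.68; balance after payment £7,242.75.
Month 3: interest £80.27; balance after payment £7,023.02.
Month 4: interest £77.84; balance after payment £6,800.86.
Month 5: interest £75.38; balance after payment £6,576.24.
Month 6: interest £72.89; balance after payment £6,349.12.
Month 7: interest £70.37; balance after payment £6,119.49.

£6,119.49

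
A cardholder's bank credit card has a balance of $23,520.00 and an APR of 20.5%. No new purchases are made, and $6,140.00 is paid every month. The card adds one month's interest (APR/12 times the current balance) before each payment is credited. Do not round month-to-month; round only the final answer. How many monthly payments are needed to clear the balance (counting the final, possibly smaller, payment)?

4 payments

Monthly rate r = 20.5%/12 = 1.70833% = 0.0170833.
Recurrence: B ← B·(1+r) − $6,140.00.
Month 1: interest $401.80; balance after payment $17,781.80.
Month 2: interest $303.77; balance after payment $11,945.57.
Month 3: interest $204.07; balance after payment $6,009.64.
Month 4: interest $102.66; balance after payment $0.00.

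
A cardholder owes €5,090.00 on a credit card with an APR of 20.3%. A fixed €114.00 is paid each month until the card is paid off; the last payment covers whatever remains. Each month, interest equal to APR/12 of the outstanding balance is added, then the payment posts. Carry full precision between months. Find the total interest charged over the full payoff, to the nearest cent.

€4,477.01

Monthly rate r = 20.3%/12 = 1.69167% = 0.0169167.
Payoff takes n = ⌈−ln(1 − rB₀/P)/ln(1+r)⌉ = ⌈83.920⌉ = 84 payments; the last is €105.01.
Total paid = 83·€114.00 + €105.01 = €9,567.01.
Total interest = total paid − principal = €9,567.01 − €5,090.00 = €4,477.01.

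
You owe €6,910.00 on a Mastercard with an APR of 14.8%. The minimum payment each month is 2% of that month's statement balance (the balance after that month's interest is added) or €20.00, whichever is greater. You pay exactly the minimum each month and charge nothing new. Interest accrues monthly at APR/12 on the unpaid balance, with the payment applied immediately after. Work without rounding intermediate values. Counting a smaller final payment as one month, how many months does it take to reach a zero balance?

Monthly rate r = 14.8%/12 = 1.23333% = 0.0123333.
While 2% of the post-interest balance exceeds €20.00, each month B ← (B·(1+r))·(1 − 0.02), i.e. B shrinks by the factor (1+r)·0.98 = 0.99209.
This holds for months 1–245. Entering month 246 the balance is €986.58; 2% of the post-interest balance is now below €20.00, so the flat €20.00 minimum applies from here.
From month 246 a fixed €20.00 at rate r clears €986.58 in 77 more payments. Total: 245 + 77 = 322 months.

322 months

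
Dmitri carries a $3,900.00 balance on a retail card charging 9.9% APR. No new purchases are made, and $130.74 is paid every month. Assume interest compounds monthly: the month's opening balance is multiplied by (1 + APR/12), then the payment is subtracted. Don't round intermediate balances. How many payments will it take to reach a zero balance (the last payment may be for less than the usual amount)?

35 payments

Monthly rate r = 9.9%/12 = 0.825% = 0.00825.
Recurrence: B ← B·(1+r) − $130.74.
Month 1: interest $32.18; balance after payment $3,801.44.
Month 2: interest $31.36; balance after payment $3,702.06.
Closed form: n = −ln(1 − rB₀/P)/ln(1+r) = −ln(0.7539)/ln(1.00825) ≈ 34.383, so the balance reaches zero during payment 35.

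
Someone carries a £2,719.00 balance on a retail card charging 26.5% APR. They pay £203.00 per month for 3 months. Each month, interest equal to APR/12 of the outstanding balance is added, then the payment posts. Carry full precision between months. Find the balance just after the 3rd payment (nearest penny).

Monthly rate r = 26.5%/12 = 2.20833% = 0.0220833.
Each month: B ← B·(1+r) − £203.00.
Month 1: interest £60.04; balance after payment £2,576.04.
Month 2: interest £56.89; balance after payment £2,429.93.
Month 3: interest £53.66; balance after payment £2,280.59.

£2,280.59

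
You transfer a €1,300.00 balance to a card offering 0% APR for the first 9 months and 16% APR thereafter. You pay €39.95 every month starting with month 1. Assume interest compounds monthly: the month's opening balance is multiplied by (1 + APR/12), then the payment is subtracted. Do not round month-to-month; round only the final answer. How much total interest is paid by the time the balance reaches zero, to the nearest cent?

€195.80

Promo months 1–9 at r₀ = 0%/12 = 0; months 10+ at r₁ = 16%/12 = 0.0133333.
After month 9 (no interest yet): B = €1,300.00 − 9·€39.95 = €940.45.
Then at r₁ with €39.95/mo: n₂ = −ln(1 − r₁·B/P)/ln(1+r₁) ≈ 28.44 → 29 more payments.
Total paid = 37·€39.95 + €17.65 = €1,495.80; interest = €1,495.80 − €1,300.00 = €195.80.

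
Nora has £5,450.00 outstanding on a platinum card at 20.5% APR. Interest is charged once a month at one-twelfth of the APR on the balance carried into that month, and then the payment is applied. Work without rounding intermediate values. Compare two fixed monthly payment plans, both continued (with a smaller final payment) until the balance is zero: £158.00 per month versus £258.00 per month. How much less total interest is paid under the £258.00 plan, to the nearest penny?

Monthly rate r = 20.5%/12 = 1.70833% = 0.0170833.
At £158.00/mo: n = ⌈−ln(1 − rB₀/P)/ln(1+r)⌉ = 53 payments (last £84.10); total interest = total paid − £5,450.00 = £2,850.10.
At £258.00/mo: 27 payments (last £110.66); total interest £1,368.66.
Interest saved = £2,850.10 − £1,368.66 = £1,481.44.

£1,481.44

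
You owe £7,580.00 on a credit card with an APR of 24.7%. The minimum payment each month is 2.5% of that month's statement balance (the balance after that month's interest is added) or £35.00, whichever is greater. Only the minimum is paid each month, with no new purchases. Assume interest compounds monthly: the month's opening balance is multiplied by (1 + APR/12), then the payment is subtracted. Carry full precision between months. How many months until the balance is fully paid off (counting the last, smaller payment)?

Monthly rate r = 24.7%/12 = 2.05833% = 0.0205833.
While 2.5% of the post-interest balance exceeds £35.00, each month B ← (B·(1+r))·(1 − 0.025), i.e. B shrinks by the factor (1+r)·0.975 = 0.99507.
This holds for months 1–346. Entering month 347 the balance is £1,370.37; 2.5% of the post-interest balance is now below £35.00, so the flat £35.00 minimum applies from here.
From month 347 a fixed £35.00 at rate r clears £1,370.37 in 81 more payments. Total: 346 + 81 = 427 months.

427 months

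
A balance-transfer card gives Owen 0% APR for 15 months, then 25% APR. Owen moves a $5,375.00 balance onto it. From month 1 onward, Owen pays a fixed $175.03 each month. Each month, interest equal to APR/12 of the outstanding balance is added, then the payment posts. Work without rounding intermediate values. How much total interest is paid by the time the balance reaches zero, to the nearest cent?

Promo months 1–15 at r₀ = 0%/12 = 0; months 16+ at r₁ = 25%/12 = 0.0208333.
After month 15 (no interest yet): B = $5,375.00 − 15·$175.03 = $2,749.55.
Then at r₁ with $175.03/mo: n₂ = −ln(1 − r₁·B/P)/ln(1+r₁) ≈ 19.23 → 20 more payments.
Total paid = 34·$175.03 + $39.76 = $5,990.78; interest = $5,990.78 − $5,375.00 = $615.78.

$615.78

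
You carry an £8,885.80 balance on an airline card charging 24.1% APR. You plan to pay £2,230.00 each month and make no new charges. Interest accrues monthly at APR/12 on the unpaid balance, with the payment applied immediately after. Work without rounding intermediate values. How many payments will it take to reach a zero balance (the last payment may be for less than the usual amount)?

Monthly rate r = 24.1%/12 = 2.00833% = 0.0200833.
Recurrence: B ← B·(1+r) − £2,230.00.
Month 1: interest £178.46; balance after payment £6,834.26.
Month 2: interest £137.25; balance after payment £4,741.51.
Month 3: interest £95.23; balance after payment £2,606.74.
Month 4: interest £52.35; balance after payment £429.09.
Month 5: interest £8.62; balance after payment £0.00.

5 payments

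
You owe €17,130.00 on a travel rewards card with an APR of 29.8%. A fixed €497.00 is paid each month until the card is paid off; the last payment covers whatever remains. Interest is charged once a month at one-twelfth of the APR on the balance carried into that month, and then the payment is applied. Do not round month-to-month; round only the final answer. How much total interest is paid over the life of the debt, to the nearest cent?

€22,124.10

Monthly rate r = 29.8%/12 = 2.48333% = 0.0248333.
Payoff takes n = ⌈−ln(1 − rB₀/P)/ln(1+r)⌉ = ⌈78.982⌉ = 79 payments; the last is €488.10.
Total paid = 78·€497.00 + €488.10 = €39,254.10.
Total interest = total paid − principal = €39,254.10 − €17,130.00 = €22,124.10.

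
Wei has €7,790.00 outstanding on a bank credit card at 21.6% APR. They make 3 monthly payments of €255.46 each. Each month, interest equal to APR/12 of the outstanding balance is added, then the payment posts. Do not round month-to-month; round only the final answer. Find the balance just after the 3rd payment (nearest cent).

Monthly rate r = 21.6%/12 = 1.8% = 0.018.
Each month: B ← B·(1+r) − €255.46.
Month 1: interest €140.22; balance after payment €7,674.76.
Month 2: interest €138.15; balance after payment €7,557.45.
Month 3: interest €136.03; balance after payment €7,438.02.

€7,438.02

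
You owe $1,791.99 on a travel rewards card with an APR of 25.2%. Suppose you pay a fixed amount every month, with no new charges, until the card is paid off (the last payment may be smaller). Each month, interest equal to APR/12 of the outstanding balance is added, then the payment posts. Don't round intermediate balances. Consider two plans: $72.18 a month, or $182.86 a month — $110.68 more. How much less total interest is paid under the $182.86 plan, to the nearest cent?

Monthly rate r = 25.2%/12 = 2.1% = 0.021.
At $72.18/mo: n = ⌈−ln(1 − rB₀/P)/ln(1+r)⌉ = 36 payments (last $32.90); total interest = total paid − $1,791.99 = $767.21.
At $182.86/mo: 12 payments (last $16.05); total interest $235.52.
Interest saved = $767.21 − $235.52 = $531.69.

$531.69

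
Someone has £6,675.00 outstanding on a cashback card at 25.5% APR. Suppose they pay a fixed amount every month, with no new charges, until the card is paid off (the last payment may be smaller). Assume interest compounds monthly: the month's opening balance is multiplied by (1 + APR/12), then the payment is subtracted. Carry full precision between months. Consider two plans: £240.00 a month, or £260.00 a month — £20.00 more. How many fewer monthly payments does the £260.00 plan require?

Monthly rate r = 25.5%/12 = 2.125% = 0.02125.
At £240.00/mo: n = ⌈−ln(1 − rB₀/P)/ln(1+r)⌉ = 43 payments (last £125.37); total interest = total paid − £6,675.00 = £3,530.37.
At £260.00/mo: 38 payments (last £132.51); total interest £3,077.51.
Payments saved = 43 − 38 = 5.

5 fewer payments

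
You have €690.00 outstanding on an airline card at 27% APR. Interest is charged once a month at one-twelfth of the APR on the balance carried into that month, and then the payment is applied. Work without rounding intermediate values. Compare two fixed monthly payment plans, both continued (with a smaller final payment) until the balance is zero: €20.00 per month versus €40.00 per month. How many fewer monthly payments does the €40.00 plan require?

Monthly rate r = 27%/12 = 2.25% = 0.0225.
At €20.00/mo: n = ⌈−ln(1 − rB₀/P)/ln(1+r)⌉ = 68 payments (last €5.83); total interest = total paid − €690.00 = €655.83.
At €40.00/mo: 23 payments (last €3.11); total interest €193.11.
Payments saved = 68 − 23 = 45.

45 fewer payments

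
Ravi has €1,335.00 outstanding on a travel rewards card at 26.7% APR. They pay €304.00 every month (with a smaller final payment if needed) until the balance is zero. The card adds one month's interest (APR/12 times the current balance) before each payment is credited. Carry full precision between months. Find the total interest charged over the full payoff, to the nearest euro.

€86

Monthly rate r = 26.7%/12 = 2.225% = 0.02225.
Payoff takes n = ⌈−ln(1 − rB₀/P)/ln(1+r)⌉ = ⌈4.672⌉ = 5 payments; the last is €205.11.
Total paid = 4·€304.00 + €205.11 = €1,421.11.
Total interest = total paid − principal = €1,421.11 − €1,335.00 = €86.11.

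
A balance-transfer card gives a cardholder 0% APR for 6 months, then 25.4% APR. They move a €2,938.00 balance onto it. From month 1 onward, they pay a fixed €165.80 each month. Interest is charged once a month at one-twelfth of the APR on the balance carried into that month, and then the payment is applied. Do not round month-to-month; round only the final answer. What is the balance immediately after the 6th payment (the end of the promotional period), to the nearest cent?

Promo months 1–6 at r₀ = 0%/12 = 0; months 7+ at r₁ = 25.4%/12 = 0.0211667.
After month 6 (no interest yet): B = €2,938.00 − 6·€165.80 = €1,943.20.

€1,943.20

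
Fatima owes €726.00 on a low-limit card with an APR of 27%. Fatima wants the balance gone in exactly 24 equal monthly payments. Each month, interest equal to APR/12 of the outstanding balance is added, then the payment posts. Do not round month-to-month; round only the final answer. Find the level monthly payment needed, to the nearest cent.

Monthly rate r = 27%/12 = 2.25% = 0.0225.
Level-payment amortization: P = B₀·r / (1 − (1+r)^(−n)) = 726.00·0.0225 / (1 − 1.0225^(−24)).
Denominator 1 − (1+r)^(−24) = 0.413753315.
P = 16.335 / 0.413753315 ≈ 39.48.

€39.48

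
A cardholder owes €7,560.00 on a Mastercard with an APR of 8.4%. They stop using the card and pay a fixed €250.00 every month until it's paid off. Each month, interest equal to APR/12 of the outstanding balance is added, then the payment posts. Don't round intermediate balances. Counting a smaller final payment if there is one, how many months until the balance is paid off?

Monthly rate r = 8.4%/12 = 0.7% = 0.007.
Recurrence: B ← B·(1+r) − €250.00.
Month 1: interest €52.92; balance after payment €7,362.92.
Month 2: interest €51.54; balance after payment €7,164.46.
Closed form: n = −ln(1 − rB₀/P)/ln(1+r) = −ln(0.78832)/ln(1.007) ≈ 34.098, so the balance reaches zero during payment 35.

35 payments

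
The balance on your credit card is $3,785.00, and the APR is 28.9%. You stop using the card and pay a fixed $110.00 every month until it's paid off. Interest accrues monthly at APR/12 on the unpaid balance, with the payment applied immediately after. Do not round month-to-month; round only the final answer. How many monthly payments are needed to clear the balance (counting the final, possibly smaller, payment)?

Monthly rate r = 28.9%/12 = 2.40833% = 0.0240833.
Recurrence: B ← B·(1+r) − $110.00.
Month 1: interest $91.16; balance after payment $3,766.16.
Month 2: interest $90.70; balance after payment $3,746.86.
Closed form: n = −ln(1 − rB₀/P)/ln(1+r) = −ln(0.17131)/ln(1.02408) ≈ 74.135, so the balance reaches zero during payment 75.

75 months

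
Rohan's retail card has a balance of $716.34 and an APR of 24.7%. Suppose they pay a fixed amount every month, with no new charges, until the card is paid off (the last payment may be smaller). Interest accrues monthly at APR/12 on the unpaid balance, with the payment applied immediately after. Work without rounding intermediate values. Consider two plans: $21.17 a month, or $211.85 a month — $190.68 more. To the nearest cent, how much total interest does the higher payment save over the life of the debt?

Monthly rate r = 24.7%/12 = 2.05833% = 0.0205833.
At $21.17/mo: n = ⌈−ln(1 − rB₀/P)/ln(1+r)⌉ = 59 payments (last $11.09); total interest = total paid − $716.34 = $522.61.
At $211.85/mo: 4 payments (last $115.09); total interest $34.30.
Interest saved = $522.61 − $34.30 = $488.31.

$488.31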